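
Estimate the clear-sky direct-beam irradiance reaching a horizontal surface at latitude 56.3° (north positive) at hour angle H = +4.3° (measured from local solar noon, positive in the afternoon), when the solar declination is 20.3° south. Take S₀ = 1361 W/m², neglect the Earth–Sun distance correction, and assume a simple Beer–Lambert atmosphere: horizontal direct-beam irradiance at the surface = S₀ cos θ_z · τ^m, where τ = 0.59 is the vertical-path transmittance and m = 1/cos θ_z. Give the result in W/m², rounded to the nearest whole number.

32 W/m²

With φ = 56.3°, δ = -20.3°, H = 4.30°: sin φ sin δ = -0.2886, cos φ cos δ cos H = 0.5189, so cos θ_z = 0.2303.
Air mass m = 1/cos θ_z = 1/0.2303 = 4.342; τ^m = 0.59^4.342 = 0.1012.
Surface direct beam = 1361 × 0.2303 × 0.1012 = 31.72 W/m².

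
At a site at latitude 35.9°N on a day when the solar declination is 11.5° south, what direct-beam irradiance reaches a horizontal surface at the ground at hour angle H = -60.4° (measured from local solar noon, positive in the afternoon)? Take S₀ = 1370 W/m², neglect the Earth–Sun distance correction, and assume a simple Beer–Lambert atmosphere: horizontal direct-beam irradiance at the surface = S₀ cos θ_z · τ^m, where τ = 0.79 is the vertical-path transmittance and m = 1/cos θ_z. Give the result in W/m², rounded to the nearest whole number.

160 W/m²

With φ = 35.9°, δ = -11.5°, H = -60.40°: sin φ sin δ = -0.1169, cos φ cos δ cos H = 0.3921, so cos θ_z = 0.2752.
Air mass m = 1/cos θ_z = 1/0.2752 = 3.634; τ^m = 0.79^3.634 = 0.4246.
Surface direct beam = 1370 × 0.2752 × 0.4246 = 160.08 W/m².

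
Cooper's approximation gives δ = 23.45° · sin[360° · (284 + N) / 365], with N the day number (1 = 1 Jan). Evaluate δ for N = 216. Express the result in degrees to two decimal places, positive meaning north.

360 × (284 + 216) / 365 = 493.151°; sin(493.151°) = 0.7296.
δ = 23.45 × 0.7296 = 17.109° ≈ +17.11°.

+17.11°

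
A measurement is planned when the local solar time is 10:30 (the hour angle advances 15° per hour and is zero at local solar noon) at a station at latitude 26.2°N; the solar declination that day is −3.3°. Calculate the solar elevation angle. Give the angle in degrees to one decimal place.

53.3°

Hour angle H = 15° × (10.5 − 12) = -22.50°.
cos θ_z = sin(26.2°) sin(-3.3°) + cos(26.2°) cos(-3.3°) cos(-22.50°) = -0.0254 + 0.8276 = 0.8022.
θ_z = arccos(0.8022) = 36.66°, so the elevation is 90° − 36.66° = 53.34°.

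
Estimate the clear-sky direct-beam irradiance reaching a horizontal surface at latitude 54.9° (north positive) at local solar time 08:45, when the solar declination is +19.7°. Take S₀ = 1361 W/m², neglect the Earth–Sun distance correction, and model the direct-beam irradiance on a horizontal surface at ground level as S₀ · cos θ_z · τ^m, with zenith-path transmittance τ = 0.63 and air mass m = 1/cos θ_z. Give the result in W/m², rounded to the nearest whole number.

Hour angle H = 15° × (8.75 − 12) = -48.75°.
cos θ_z = sin(54.9°) sin(19.7°) + cos(54.9°) cos(19.7°) cos(-48.75°) = 0.2758 + 0.3569 = 0.6327.
Air mass m = 1/cos θ_z = 1/0.6327 = 1.581; τ^m = 0.63^1.581 = 0.4817.
Surface direct beam = 1361 × 0.6327 × 0.4817 = 414.79 W/m².

415 W/m²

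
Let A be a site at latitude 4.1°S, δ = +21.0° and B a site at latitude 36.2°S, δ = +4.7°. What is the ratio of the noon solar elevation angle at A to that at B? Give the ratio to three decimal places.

A: 90° − |-4.1 − (21.0)| = 64.90°.
B: 90° − |-36.2 − (4.7)| = 49.10°.
Ratio A/B = 64.9000 / 49.1000 = 1.3218.

1.322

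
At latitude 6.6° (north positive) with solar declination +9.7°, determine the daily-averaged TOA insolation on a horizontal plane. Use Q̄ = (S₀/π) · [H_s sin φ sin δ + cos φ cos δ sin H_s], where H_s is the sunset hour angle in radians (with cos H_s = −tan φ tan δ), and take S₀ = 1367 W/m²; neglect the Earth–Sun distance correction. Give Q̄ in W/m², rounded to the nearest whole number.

The sunset hour angle satisfies cos H_s = −tan φ tan δ = -0.0198, giving H_s = 91.13°. In radians, H_s = 1.5905.
H_s sin φ sin δ = 1.5905 × 0.1149 × 0.1685 = 0.0308.
cos φ cos δ sin H_s = 0.9934 × 0.9857 × 0.9998 = 0.9790.
Q̄ = (1367/π) × (0.0308 + 0.9790) = 435.13 × 1.0098 = 439.39 W/m².

439 W/m²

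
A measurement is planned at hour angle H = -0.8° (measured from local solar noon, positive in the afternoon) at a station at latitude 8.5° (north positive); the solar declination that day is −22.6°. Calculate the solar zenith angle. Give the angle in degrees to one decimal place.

cos θ_z = sin φ sin δ + cos φ cos δ cos H = (0.1478)(-0.3843) + (0.9890)(0.9232)(0.9999) = 0.8562.
θ_z = arccos(0.8562) = 31.11°.

31.1°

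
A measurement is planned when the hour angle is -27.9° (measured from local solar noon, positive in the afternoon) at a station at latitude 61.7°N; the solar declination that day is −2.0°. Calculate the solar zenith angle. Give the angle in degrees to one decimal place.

cos θ_z = sin φ sin δ + cos φ cos δ cos H = (0.8805)(-0.0349) + (0.4741)(0.9994)(0.8838) = 0.3880.
θ_z = arccos(0.3880) = 67.17°.

67.2°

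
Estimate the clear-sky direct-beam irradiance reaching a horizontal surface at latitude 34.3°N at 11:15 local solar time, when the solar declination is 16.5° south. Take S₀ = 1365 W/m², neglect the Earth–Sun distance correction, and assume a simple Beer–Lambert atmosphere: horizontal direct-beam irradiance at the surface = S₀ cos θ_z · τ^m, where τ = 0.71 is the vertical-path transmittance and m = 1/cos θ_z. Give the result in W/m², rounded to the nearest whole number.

Hour angle H = 15° × (11.25 − 12) = -11.25°.
cos θ_z = sin(34.3°) sin(-16.5°) + cos(34.3°) cos(-16.5°) cos(-11.25°) = -0.1601 + 0.7769 = 0.6168.
Air mass m = 1/cos θ_z = 1/0.6168 = 1.621; τ^m = 0.71^1.621 = 0.5740.
Surface direct beam = 1365 × 0.6168 × 0.5740 = 483.27 W/m².

483 W/m²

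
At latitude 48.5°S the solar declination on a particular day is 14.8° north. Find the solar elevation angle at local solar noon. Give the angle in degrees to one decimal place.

At local solar noon the hour angle is zero, so the elevation is 90° − |φ − δ| = 90° − |-48.5° − (14.8°)| = 90° − 63.3° = 26.7°.

26.7°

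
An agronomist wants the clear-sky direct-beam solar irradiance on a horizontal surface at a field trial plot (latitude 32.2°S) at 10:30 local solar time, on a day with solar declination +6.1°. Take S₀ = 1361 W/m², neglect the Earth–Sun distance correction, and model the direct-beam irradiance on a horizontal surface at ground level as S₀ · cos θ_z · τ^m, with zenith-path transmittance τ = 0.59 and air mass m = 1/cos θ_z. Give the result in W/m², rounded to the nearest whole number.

Hour angle H = 15° × (10.5 − 12) = -22.50°.
cos θ_z = sin(-32.2°) sin(6.1°) + cos(-32.2°) cos(6.1°) cos(-22.50°) = -0.0566 + 0.7774 = 0.7208.
Air mass m = 1/cos θ_z = 1/0.7208 = 1.387; τ^m = 0.59^1.387 = 0.4810.
Surface direct beam = 1361 × 0.7208 × 0.4810 = 471.87 W/m².

472 W/m²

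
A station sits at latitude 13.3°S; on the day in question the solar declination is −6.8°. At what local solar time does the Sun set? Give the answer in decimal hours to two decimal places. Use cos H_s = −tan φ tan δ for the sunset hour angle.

The sunset hour angle satisfies cos H_s = −tan φ tan δ = -0.0282, giving H_s = 91.62°.
Sunset is at 12 + H_s/15 = 12 + 6.108 = 18.108 h local solar time.

18.11 h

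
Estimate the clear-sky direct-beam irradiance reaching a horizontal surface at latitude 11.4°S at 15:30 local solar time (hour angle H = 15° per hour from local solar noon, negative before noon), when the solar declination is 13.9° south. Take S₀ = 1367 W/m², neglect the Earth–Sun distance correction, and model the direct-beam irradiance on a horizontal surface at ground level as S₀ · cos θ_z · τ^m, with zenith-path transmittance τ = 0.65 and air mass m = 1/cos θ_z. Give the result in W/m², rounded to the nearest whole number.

431 W/m²

Hour angle H = 15° × (15.5 − 12) = 52.50°.
With φ = -11.4°, δ = -13.9°, H = 52.50°: sin φ sin δ = 0.0475, cos φ cos δ cos H = 0.5793, so cos θ_z = 0.6268.
Air mass m = 1/cos θ_z = 1/0.6268 = 1.595; τ^m = 0.65^1.595 = 0.5030.
Surface direct beam = 1367 × 0.6268 × 0.5030 = 430.99 W/m².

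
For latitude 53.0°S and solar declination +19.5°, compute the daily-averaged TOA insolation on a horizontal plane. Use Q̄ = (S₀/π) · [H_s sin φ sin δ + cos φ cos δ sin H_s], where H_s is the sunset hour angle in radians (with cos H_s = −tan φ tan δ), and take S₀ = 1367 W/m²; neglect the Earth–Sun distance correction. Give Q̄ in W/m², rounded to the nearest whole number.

92 W/m²

−tan φ tan δ = −(-1.3270)(0.3541) = 0.4699; H_s = arccos(0.4699) = 61.97°. In radians, H_s = 1.0816.
H_s sin φ sin δ = 1.0816 × -0.7986 × 0.3338 = -0.2883.
cos φ cos δ sin H_s = 0.6018 × 0.9426 × 0.8827 = 0.5007.
Q̄ = (1367/π) × (-0.2883 + 0.5007) = 435.13 × 0.2124 = 92.42 W/m².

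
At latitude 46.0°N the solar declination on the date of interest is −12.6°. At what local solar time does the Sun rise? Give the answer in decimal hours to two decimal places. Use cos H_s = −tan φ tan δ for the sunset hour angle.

6.89 h

cos H_s = −tan(46.0°) · tan(-12.6°) = 0.2315, so H_s = arccos(0.2315) = 76.61°.
Sunrise is at 12 − H_s/15 = 12 − 5.107 = 6.893 h local solar time.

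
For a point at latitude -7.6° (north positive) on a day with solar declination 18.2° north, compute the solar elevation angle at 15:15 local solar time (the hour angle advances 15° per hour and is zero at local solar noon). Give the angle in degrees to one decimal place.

Hour angle H = 15° × (15.25 − 12) = 48.75°.
cos θ_z = sin φ sin δ + cos φ cos δ cos H = (-0.1323)(0.3123) + (0.9912)(0.9500)(0.6593) = 0.5795.
θ_z = arccos(0.5795) = 54.58°, so the elevation is 90° − 54.58° = 35.42°.

35.4°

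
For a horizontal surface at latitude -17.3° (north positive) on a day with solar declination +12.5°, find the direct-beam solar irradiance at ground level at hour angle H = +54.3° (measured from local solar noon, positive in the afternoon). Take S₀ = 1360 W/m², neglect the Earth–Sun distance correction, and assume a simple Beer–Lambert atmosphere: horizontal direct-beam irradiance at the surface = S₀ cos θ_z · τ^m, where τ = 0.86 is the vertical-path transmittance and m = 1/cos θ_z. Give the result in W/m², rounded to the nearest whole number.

cos θ_z = sin φ sin δ + cos φ cos δ cos H = (-0.2974)(0.2164) + (0.9548)(0.9763)(0.5835) = 0.4796.
Air mass m = 1/cos θ_z = 1/0.4796 = 2.085; τ^m = 0.86^2.085 = 0.7302.
Surface direct beam = 1360 × 0.4796 × 0.7302 = 476.28 W/m².

476 W/m²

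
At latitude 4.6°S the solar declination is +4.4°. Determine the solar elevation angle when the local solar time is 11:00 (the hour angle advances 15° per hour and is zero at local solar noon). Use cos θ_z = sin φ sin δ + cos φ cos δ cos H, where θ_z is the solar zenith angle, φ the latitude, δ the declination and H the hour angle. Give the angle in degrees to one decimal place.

Hour angle H = 15° × (11 − 12) = -15.00°.
With φ = -4.6°, δ = 4.4°, H = -15.00°: sin φ sin δ = -0.0062, cos φ cos δ cos H = 0.9600, so cos θ_z = 0.9538.
θ_z = arccos(0.9538) = 17.48°, so the elevation is 90° − 17.48° = 72.52°.

72.5°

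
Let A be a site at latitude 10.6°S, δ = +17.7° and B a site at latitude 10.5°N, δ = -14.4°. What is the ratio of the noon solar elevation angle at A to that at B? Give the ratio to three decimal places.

A: 90° − |-10.6 − (17.7)| = 61.70°.
B: 90° − |10.5 − (-14.4)| = 65.10°.
Ratio A/B = 61.7000 / 65.1000 = 0.9478.

0.948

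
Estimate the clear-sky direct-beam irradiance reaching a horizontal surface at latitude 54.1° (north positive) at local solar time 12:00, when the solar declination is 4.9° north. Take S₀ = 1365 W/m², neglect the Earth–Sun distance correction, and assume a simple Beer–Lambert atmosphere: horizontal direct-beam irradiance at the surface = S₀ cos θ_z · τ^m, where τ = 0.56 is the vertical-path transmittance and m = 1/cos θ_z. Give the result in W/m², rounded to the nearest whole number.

367 W/m²

Hour angle H = 15° × (12 − 12) = 0.00°.
With φ = 54.1°, δ = 4.9°, H = 0.00°: sin φ sin δ = 0.0692, cos φ cos δ cos H = 0.5842, so cos θ_z = 0.6534.
Air mass m = 1/cos θ_z = 1/0.6534 = 1.530; τ^m = 0.56^1.530 = 0.4118.
Surface direct beam = 1365 × 0.6534 × 0.4118 = 367.28 W/m².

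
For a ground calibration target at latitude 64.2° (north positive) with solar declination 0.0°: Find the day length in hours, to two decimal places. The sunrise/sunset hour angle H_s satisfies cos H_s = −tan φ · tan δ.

12.00 hours

cos H_s = −tan(64.2°) · tan(0.0°) = 0.0000, so H_s = arccos(0.0000) = 90.00°.
Day length = 2 H_s / 15° h⁻¹ = 180.00° / 15 = 12.000 h.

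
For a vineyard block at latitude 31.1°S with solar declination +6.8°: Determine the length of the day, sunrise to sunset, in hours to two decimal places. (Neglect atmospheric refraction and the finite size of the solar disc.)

11.45 hours

The sunset hour angle satisfies cos H_s = −tan φ tan δ = 0.0719, giving H_s = 85.88°.
Day length = 2 H_s / 15° h⁻¹ = 171.76° / 15 = 11.451 h.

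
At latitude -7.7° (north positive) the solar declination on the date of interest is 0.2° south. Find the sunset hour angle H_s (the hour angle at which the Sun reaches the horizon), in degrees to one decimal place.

90.0°

cos H_s = −tan(-7.7°) · tan(-0.2°) = -0.0005, so H_s = arccos(-0.0005) = 90.03°.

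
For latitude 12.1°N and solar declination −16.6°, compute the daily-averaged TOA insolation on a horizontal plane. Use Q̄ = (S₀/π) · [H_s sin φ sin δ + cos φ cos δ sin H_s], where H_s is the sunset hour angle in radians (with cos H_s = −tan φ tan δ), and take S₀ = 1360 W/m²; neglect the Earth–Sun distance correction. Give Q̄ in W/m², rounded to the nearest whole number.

The sunset hour angle satisfies cos H_s = −tan φ tan δ = 0.0639, giving H_s = 86.34°. In radians, H_s = 1.5069.
H_s sin φ sin δ = 1.5069 × 0.2096 × -0.2857 = -0.0902.
cos φ cos δ sin H_s = 0.9778 × 0.9583 × 0.9980 = 0.9352.
Q̄ = (1360/π) × (-0.0902 + 0.9352) = 432.90 × 0.8450 = 365.80 W/m².

366 W/m²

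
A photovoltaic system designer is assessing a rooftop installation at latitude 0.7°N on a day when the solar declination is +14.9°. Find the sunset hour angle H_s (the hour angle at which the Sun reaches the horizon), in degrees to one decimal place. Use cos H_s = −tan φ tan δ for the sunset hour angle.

90.2°

The sunset hour angle satisfies cos H_s = −tan φ tan δ = -0.0033, giving H_s = 90.19°.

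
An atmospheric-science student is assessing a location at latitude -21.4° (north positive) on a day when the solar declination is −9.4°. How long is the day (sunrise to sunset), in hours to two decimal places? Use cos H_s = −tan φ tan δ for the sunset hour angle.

12.50 hours

−tan φ tan δ = −(-0.3919)(-0.1655) = -0.0649; H_s = arccos(-0.0649) = 93.72°.
Day length = 2 H_s / 15° h⁻¹ = 187.44° / 15 = 12.496 h.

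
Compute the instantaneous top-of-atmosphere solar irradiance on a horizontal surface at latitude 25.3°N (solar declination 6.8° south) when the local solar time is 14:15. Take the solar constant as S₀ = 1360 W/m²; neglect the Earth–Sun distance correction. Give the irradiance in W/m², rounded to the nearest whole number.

946 W/m²

Hour angle H = 15° × (14.25 − 12) = 33.75°.
cos θ_z = sin φ sin δ + cos φ cos δ cos H = (0.4274)(-0.1184) + (0.9041)(0.9930)(0.8315) = 0.6959.
Top-of-atmosphere irradiance = S₀ cos θ_z = 1360 × 0.6959 = 946.42 W/m².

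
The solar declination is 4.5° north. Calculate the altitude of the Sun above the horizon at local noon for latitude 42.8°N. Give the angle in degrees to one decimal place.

51.7°

At local solar noon the hour angle is zero, so the elevation is 90° − |φ − δ| = 90° − |42.8° − (4.5°)| = 90° − 38.3° = 51.7°.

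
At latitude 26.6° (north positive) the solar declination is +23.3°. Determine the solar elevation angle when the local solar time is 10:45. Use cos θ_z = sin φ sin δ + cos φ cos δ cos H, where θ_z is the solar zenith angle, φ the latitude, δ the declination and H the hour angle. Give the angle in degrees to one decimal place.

72.7°

Hour angle H = 15° × (10.75 − 12) = -18.75°.
cos θ_z = sin φ sin δ + cos φ cos δ cos H = (0.4478)(0.3955) + (0.8942)(0.9184)(0.9469) = 0.9547.
θ_z = arccos(0.9547) = 17.31°, so the elevation is 90° − 17.31° = 72.69°.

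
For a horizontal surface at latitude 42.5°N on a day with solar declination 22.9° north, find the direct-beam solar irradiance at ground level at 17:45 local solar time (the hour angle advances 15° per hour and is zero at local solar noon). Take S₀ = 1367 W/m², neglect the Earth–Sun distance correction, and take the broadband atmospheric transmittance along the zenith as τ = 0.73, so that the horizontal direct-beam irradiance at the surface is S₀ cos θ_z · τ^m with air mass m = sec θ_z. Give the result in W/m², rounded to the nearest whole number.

Hour angle H = 15° × (17.75 − 12) = 86.25°.
With φ = 42.5°, δ = 22.9°, H = 86.25°: sin φ sin δ = 0.2629, cos φ cos δ cos H = 0.0444, so cos θ_z = 0.3073.
Air mass m = 1/cos θ_z = 1/0.3073 = 3.254; τ^m = 0.73^3.254 = 0.3591.
Surface direct beam = 1367 × 0.3073 × 0.3591 = 150.85 W/m².

151 W/m²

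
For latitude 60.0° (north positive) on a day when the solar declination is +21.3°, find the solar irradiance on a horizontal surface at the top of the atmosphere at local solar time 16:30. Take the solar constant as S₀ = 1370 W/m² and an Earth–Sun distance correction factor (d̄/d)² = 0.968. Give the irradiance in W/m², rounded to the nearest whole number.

654 W/m²

Hour angle H = 15° × (16.5 − 12) = 67.50°.
With φ = 60.0°, δ = 21.3°, H = 67.50°: sin φ sin δ = 0.3146, cos φ cos δ cos H = 0.1783, so cos θ_z = 0.4929.
Top-of-atmosphere irradiance = S₀ (d̄/d)² cos θ_z = 1370 × 0.968 × 0.4929 = 653.66 W/m².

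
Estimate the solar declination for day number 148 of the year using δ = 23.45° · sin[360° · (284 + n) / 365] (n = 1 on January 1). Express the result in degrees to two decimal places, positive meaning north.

+21.44°

360 × (284 + 148) / 365 = 426.082°; sin(426.082°) = 0.9141.
δ = 23.45 × 0.9141 = 21.436° ≈ +21.44°.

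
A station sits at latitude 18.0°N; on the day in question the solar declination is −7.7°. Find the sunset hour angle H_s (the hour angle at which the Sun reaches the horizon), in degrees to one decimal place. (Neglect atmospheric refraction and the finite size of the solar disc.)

cos H_s = −tan(18.0°) · tan(-7.7°) = 0.0439, so H_s = arccos(0.0439) = 87.48°.

87.5°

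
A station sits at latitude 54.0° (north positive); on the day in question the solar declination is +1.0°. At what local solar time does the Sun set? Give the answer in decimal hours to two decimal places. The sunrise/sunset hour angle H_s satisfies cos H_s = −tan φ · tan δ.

cos H_s = −tan(54.0°) · tan(1.0°) = -0.0240, so H_s = arccos(-0.0240) = 91.38°.
Sunset is at 12 + H_s/15 = 12 + 6.092 = 18.092 h local solar time.

18.09 h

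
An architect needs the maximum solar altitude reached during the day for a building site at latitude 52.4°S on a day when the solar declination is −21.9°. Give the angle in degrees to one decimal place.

59.5°

At local solar noon the hour angle is zero, so the elevation is 90° − |φ − δ| = 90° − |-52.4° − (-21.9°)| = 90° − 30.5° = 59.5°.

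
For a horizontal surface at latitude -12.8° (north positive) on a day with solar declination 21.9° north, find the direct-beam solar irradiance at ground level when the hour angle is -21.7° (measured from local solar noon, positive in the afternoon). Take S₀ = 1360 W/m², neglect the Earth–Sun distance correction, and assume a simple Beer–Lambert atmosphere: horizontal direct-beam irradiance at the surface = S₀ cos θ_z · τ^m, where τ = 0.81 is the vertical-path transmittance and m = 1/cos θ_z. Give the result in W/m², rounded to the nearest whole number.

cos θ_z = sin φ sin δ + cos φ cos δ cos H = (-0.2215)(0.3730) + (0.9751)(0.9278)(0.9291) = 0.7579.
Air mass m = 1/cos θ_z = 1/0.7579 = 1.319; τ^m = 0.81^1.319 = 0.7573.
Surface direct beam = 1360 × 0.7579 × 0.7573 = 780.58 W/m².

781 W/m²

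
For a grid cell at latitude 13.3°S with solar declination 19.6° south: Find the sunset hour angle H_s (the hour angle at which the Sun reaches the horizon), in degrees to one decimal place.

The sunset hour angle satisfies cos H_s = −tan φ tan δ = -0.0842, giving H_s = 94.83°.

94.8°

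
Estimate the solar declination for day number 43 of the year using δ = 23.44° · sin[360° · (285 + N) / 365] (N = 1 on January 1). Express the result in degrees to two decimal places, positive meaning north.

-13.94°

360 × (285 + 43) / 365 = 323.507°; sin(323.507°) = -0.5947.
δ = 23.44 × -0.5947 = -13.940° ≈ -13.94°.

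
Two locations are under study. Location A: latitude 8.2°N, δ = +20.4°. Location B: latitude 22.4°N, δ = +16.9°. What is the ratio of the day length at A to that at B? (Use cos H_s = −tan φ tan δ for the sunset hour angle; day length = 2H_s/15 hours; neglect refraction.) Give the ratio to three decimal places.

0.958

A: H_s = arccos(−tan 8.2° · tan 20.4°) = 93.07°, so 2H_s/15 = 12.4093 h.
B: H_s = arccos(−tan 22.4° · tan 16.9°) = 97.19°, so 2H_s/15 = 12.9587 h.
Ratio A/B = 12.4093 / 12.9587 = 0.9576.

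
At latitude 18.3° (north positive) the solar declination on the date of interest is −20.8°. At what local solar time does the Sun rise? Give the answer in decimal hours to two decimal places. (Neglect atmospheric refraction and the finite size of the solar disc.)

The sunset hour angle satisfies cos H_s = −tan φ tan δ = 0.1256, giving H_s = 82.78°.
Sunrise is at 12 − H_s/15 = 12 − 5.519 = 6.481 h local solar time.

6.48 h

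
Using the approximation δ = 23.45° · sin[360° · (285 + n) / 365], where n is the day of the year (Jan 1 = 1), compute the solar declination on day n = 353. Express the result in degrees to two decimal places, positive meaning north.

360 × (285 + 353) / 365 = 629.260°; sin(629.260°) = -0.9999.
δ = 23.45 × -0.9999 = -23.448° ≈ -23.45°.

-23.45°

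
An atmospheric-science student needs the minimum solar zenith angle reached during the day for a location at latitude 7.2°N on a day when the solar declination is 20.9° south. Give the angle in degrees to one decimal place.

28.1°

At local solar noon the hour angle is zero, so the zenith angle is |φ − δ| = |7.2° − (-20.9°)| = 28.1°.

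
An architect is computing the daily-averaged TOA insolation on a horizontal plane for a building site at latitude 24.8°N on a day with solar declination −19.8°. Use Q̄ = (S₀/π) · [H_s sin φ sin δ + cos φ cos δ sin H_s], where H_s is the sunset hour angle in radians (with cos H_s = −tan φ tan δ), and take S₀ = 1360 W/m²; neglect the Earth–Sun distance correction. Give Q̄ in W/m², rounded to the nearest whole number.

278 W/m²

The sunset hour angle satisfies cos H_s = −tan φ tan δ = 0.1664, giving H_s = 80.42°. In radians, H_s = 1.4036.
H_s sin φ sin δ = 1.4036 × 0.4195 × -0.3387 = -0.1994.
cos φ cos δ sin H_s = 0.9078 × 0.9409 × 0.9861 = 0.8423.
Q̄ = (1360/π) × (-0.1994 + 0.8423) = 432.90 × 0.6429 = 278.31 W/m².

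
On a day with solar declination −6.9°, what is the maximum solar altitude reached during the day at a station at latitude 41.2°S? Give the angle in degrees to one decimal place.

At local solar noon the hour angle is zero, so the elevation is 90° − |φ − δ| = 90° − |-41.2° − (-6.9°)| = 90° − 34.3° = 55.7°.

55.7°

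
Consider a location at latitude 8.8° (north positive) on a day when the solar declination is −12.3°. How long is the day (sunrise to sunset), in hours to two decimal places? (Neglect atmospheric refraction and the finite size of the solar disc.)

11.74 hours

cos H_s = −tan(8.8°) · tan(-12.3°) = 0.0338, so H_s = arccos(0.0338) = 88.06°.
Day length = 2 H_s / 15° h⁻¹ = 176.12° / 15 = 11.741 h.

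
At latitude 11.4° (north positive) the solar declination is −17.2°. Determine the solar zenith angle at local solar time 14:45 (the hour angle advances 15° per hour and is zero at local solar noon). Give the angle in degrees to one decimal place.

49.8°

Hour angle H = 15° × (14.75 − 12) = 41.25°.
With φ = 11.4°, δ = -17.2°, H = 41.25°: sin φ sin δ = -0.0584, cos φ cos δ cos H = 0.7040, so cos θ_z = 0.6456.
θ_z = arccos(0.6456) = 49.79°.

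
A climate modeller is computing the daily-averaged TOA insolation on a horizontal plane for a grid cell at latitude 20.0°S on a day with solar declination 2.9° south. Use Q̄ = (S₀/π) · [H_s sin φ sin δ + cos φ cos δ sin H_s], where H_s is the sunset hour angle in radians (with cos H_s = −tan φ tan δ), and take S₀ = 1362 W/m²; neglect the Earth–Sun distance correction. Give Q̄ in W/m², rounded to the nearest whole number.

cos H_s = −tan(-20.0°) · tan(-2.9°) = -0.0184, so H_s = arccos(-0.0184) = 91.05°. In radians, H_s = 1.5891.
H_s sin φ sin δ = 1.5891 × -0.3420 × -0.0506 = 0.0275.
cos φ cos δ sin H_s = 0.9397 × 0.9987 × 0.9998 = 0.9383.
Q̄ = (1362/π) × (0.0275 + 0.9383) = 433.54 × 0.9658 = 418.71 W/m².

419 W/m²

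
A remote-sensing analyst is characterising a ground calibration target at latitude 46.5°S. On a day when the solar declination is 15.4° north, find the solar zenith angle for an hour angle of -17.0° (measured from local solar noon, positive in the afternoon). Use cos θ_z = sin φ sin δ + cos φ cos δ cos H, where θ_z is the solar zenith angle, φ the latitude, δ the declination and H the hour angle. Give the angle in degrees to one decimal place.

63.8°

cos θ_z = sin φ sin δ + cos φ cos δ cos H = (-0.7254)(0.2656) + (0.6884)(0.9641)(0.9563) = 0.4420.
θ_z = arccos(0.4420) = 63.77°.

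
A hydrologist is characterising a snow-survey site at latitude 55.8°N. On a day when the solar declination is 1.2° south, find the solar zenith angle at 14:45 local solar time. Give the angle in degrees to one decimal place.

66.1°

Hour angle H = 15° × (14.75 − 12) = 41.25°.
cos θ_z = sin φ sin δ + cos φ cos δ cos H = (0.8271)(-0.0209) + (0.5621)(0.9998)(0.7518) = 0.4052.
θ_z = arccos(0.4052) = 66.10°.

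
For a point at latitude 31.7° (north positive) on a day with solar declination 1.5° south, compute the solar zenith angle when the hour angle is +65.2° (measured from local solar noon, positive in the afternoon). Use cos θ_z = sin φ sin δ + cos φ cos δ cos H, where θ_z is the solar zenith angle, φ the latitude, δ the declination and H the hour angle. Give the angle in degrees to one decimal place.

cos θ_z = sin(31.7°) sin(-1.5°) + cos(31.7°) cos(-1.5°) cos(65.20°) = -0.0138 + 0.3568 = 0.3430.
θ_z = arccos(0.3430) = 69.94°.

69.9°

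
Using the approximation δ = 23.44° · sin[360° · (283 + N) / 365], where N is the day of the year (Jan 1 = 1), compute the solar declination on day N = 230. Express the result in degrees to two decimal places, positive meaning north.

360 × (283 + 230) / 365 = 505.973°; sin(505.973°) = 0.5596.
δ = 23.44 × 0.5596 = 13.117° ≈ +13.12°.

+13.12°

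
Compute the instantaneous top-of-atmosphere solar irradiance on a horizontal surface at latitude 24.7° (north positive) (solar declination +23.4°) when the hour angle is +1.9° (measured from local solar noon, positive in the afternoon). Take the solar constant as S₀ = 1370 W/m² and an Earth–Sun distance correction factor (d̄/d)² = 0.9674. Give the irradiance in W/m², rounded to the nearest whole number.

1324 W/m²

cos θ_z = sin(24.7°) sin(23.4°) + cos(24.7°) cos(23.4°) cos(1.90°) = 0.1660 + 0.8333 = 0.9993.
Top-of-atmosphere irradiance = S₀ (d̄/d)² cos θ_z = 1370 × 0.9674 × 0.9993 = 1324.41 W/m².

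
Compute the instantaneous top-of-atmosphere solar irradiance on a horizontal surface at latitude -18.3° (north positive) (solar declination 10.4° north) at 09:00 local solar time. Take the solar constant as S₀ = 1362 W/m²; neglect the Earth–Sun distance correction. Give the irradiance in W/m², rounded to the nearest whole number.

Hour angle H = 15° × (9 − 12) = -45.00°.
cos θ_z = sin φ sin δ + cos φ cos δ cos H = (-0.3140)(0.1805) + (0.9494)(0.9836)(0.7071) = 0.6036.
Top-of-atmosphere irradiance = S₀ cos θ_z = 1362 × 0.6036 = 822.10 W/m².

822 W/m²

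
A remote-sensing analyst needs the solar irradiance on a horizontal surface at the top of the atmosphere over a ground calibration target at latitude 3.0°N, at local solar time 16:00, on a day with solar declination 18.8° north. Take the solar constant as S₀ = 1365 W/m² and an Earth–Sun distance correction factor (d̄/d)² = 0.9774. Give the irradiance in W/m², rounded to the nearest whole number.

Hour angle H = 15° × (16 − 12) = 60.00°.
cos θ_z = sin(3.0°) sin(18.8°) + cos(3.0°) cos(18.8°) cos(60.00°) = 0.0169 + 0.4727 = 0.4896.
Top-of-atmosphere irradiance = S₀ (d̄/d)² cos θ_z = 1365 × 0.9774 × 0.4896 = 653.20 W/m².

653 W/m²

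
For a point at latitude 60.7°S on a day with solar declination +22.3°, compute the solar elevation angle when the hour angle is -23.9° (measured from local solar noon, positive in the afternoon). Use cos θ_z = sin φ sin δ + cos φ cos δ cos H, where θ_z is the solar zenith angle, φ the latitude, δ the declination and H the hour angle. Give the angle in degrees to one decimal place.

4.8°

cos θ_z = sin φ sin δ + cos φ cos δ cos H = (-0.8721)(0.3795) + (0.4894)(0.9252)(0.9143) = 0.0830.
θ_z = arccos(0.0830) = 85.24°, so the elevation is 90° − 85.24° = 4.76°.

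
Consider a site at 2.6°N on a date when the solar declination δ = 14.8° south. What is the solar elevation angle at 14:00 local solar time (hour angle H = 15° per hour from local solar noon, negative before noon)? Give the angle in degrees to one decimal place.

55.6°

Hour angle H = 15° × (14 − 12) = 30.00°.
cos θ_z = sin(2.6°) sin(-14.8°) + cos(2.6°) cos(-14.8°) cos(30.00°) = -0.0116 + 0.8364 = 0.8248.
θ_z = arccos(0.8248) = 34.43°, so the elevation is 90° − 34.43° = 55.57°.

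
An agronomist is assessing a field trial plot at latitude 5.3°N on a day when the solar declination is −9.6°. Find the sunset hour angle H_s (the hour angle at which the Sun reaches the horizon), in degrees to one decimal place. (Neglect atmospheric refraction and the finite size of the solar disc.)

The sunset hour angle satisfies cos H_s = −tan φ tan δ = 0.0157, giving H_s = 89.10°.

89.1°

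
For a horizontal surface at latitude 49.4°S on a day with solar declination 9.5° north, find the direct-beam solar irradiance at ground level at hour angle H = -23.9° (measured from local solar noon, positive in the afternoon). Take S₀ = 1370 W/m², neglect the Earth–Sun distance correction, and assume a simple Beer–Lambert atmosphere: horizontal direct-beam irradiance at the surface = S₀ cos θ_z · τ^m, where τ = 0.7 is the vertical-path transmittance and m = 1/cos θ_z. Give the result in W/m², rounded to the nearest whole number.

292 W/m²

With φ = -49.4°, δ = 9.5°, H = -23.90°: sin φ sin δ = -0.1253, cos φ cos δ cos H = 0.5868, so cos θ_z = 0.4615.
Air mass m = 1/cos θ_z = 1/0.4615 = 2.167; τ^m = 0.7^2.167 = 0.4617.
Surface direct beam = 1370 × 0.4615 × 0.4617 = 291.91 W/m².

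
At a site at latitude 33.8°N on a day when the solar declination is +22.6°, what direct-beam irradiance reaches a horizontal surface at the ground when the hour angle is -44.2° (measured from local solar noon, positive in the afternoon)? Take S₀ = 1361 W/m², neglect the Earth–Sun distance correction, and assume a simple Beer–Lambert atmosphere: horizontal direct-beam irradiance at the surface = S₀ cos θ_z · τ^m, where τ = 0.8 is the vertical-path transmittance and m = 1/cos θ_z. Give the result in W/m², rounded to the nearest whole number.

With φ = 33.8°, δ = 22.6°, H = -44.20°: sin φ sin δ = 0.2138, cos φ cos δ cos H = 0.5500, so cos θ_z = 0.7638.
Air mass m = 1/cos θ_z = 1/0.7638 = 1.309; τ^m = 0.8^1.309 = 0.7467.
Surface direct beam = 1361 × 0.7638 × 0.7467 = 776.22 W/m².

776 W/m²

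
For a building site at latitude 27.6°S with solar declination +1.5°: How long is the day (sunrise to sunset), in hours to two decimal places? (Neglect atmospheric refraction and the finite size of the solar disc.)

The sunset hour angle satisfies cos H_s = −tan φ tan δ = 0.0137, giving H_s = 89.22°.
Day length = 2 H_s / 15° h⁻¹ = 178.44° / 15 = 11.896 h.

11.90 hours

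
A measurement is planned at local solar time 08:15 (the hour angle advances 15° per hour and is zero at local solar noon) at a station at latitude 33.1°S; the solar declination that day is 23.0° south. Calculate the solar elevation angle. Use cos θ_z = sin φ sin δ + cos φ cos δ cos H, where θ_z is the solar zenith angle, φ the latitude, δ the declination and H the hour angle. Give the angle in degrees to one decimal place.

39.9°

Hour angle H = 15° × (8.25 − 12) = -56.25°.
With φ = -33.1°, δ = -23.0°, H = -56.25°: sin φ sin δ = 0.2134, cos φ cos δ cos H = 0.4284, so cos θ_z = 0.6418.
θ_z = arccos(0.6418) = 50.07°, so the elevation is 90° − 50.07° = 39.93°.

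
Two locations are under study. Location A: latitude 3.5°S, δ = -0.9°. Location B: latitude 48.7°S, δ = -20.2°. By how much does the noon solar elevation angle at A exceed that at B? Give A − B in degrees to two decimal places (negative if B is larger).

+25.90°

A: 90° − |-3.5 − (-0.9)| = 87.40°.
B: 90° − |-48.7 − (-20.2)| = 61.50°.
A − B = 87.40 − 61.50 = 25.90°.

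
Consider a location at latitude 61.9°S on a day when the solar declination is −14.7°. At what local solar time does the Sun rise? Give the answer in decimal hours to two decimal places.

cos H_s = −tan(-61.9°) · tan(-14.7°) = -0.4913, so H_s = arccos(-0.4913) = 119.43°.
Sunrise is at 12 − H_s/15 = 12 − 7.962 = 4.038 h local solar time.

4.04 h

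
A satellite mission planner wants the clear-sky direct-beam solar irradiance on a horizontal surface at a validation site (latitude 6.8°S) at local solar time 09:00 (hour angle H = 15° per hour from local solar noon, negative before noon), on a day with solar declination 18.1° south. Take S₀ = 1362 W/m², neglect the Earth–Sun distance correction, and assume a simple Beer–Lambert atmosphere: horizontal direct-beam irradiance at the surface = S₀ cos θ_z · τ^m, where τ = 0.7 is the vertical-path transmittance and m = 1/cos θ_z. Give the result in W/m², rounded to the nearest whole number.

578 W/m²

Hour angle H = 15° × (9 − 12) = -45.00°.
With φ = -6.8°, δ = -18.1°, H = -45.00°: sin φ sin δ = 0.0368, cos φ cos δ cos H = 0.6674, so cos θ_z = 0.7042.
Air mass m = 1/cos θ_z = 1/0.7042 = 1.420; τ^m = 0.7^1.420 = 0.6026.
Surface direct beam = 1362 × 0.7042 × 0.6026 = 577.97 W/m².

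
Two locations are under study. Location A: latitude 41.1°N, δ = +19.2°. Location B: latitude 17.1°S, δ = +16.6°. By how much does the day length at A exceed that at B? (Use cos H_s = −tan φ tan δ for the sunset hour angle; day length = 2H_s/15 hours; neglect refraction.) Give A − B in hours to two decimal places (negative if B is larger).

+3.06 h

A: H_s = arccos(−tan 41.1° · tan 19.2°) = 107.69°, so 2H_s/15 = 14.3587 h.
B: H_s = arccos(−tan -17.1° · tan 16.6°) = 84.74°, so 2H_s/15 = 11.2987 h.
A − B = 14.3587 − 11.2987 = 3.0600 h.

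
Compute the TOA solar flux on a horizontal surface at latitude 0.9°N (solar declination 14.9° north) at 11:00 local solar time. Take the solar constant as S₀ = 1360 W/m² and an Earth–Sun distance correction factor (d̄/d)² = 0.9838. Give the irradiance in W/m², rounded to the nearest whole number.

Hour angle H = 15° × (11 − 12) = -15.00°.
cos θ_z = sin(0.9°) sin(14.9°) + cos(0.9°) cos(14.9°) cos(-15.00°) = 0.0040 + 0.9333 = 0.9373.
Top-of-atmosphere irradiance = S₀ (d̄/d)² cos θ_z = 1360 × 0.9838 × 0.9373 = 1254.08 W/m².

1254 W/m²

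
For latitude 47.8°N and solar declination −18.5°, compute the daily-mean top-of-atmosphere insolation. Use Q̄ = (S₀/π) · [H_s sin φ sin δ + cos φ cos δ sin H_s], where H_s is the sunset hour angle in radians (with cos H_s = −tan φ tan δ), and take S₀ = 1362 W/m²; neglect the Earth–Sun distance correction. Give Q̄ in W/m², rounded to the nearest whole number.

The sunset hour angle satisfies cos H_s = −tan φ tan δ = 0.3690, giving H_s = 68.35°. In radians, H_s = 1.1929.
H_s sin φ sin δ = 1.1929 × 0.7408 × -0.3173 = -0.2804.
cos φ cos δ sin H_s = 0.6717 × 0.9483 × 0.9294 = 0.5920.
Q̄ = (1362/π) × (-0.2804 + 0.5920) = 433.54 × 0.3116 = 135.09 W/m².

135 W/m²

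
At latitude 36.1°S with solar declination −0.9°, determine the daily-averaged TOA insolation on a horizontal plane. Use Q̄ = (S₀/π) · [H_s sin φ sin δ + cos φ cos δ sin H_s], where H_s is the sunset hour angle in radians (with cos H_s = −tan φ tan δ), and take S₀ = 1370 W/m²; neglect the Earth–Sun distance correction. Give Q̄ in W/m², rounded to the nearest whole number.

−tan φ tan δ = −(-0.7292)(-0.0157) = -0.0114; H_s = arccos(-0.0114) = 90.65°. In radians, H_s = 1.5821.
H_s sin φ sin δ = 1.5821 × -0.5892 × -0.0157 = 0.0146.
cos φ cos δ sin H_s = 0.8080 × 0.9999 × 0.9999 = 0.8078.
Q̄ = (1370/π) × (0.0146 + 0.8078) = 436.08 × 0.8224 = 358.63 W/m².

359 W/m²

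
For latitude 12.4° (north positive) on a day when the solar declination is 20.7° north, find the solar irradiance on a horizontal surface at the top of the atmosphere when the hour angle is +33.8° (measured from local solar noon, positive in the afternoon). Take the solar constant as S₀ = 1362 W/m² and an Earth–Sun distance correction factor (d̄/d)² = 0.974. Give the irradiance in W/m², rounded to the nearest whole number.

With φ = 12.4°, δ = 20.7°, H = 33.80°: sin φ sin δ = 0.0759, cos φ cos δ cos H = 0.7592, so cos θ_z = 0.8351.
Top-of-atmosphere irradiance = S₀ (d̄/d)² cos θ_z = 1362 × 0.974 × 0.8351 = 1107.83 W/m².

1108 W/m²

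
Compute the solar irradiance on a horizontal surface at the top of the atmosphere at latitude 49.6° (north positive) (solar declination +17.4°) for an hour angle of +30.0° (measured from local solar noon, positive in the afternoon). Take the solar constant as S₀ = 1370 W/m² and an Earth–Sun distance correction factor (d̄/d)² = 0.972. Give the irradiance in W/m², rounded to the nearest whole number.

cos θ_z = sin φ sin δ + cos φ cos δ cos H = (0.7615)(0.2990) + (0.6481)(0.9542)(0.8660) = 0.7632.
Top-of-atmosphere irradiance = S₀ (d̄/d)² cos θ_z = 1370 × 0.972 × 0.7632 = 1016.31 W/m².

1016 W/m²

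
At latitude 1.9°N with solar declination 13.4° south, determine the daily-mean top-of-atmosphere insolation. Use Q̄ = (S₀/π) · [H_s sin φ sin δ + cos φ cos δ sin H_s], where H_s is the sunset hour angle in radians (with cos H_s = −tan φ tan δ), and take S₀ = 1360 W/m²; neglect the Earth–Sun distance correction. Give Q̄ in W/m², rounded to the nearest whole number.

416 W/m²

cos H_s = −tan(1.9°) · tan(-13.4°) = 0.0079, so H_s = arccos(0.0079) = 89.55°. In radians, H_s = 1.5629.
H_s sin φ sin δ = 1.5629 × 0.0332 × -0.2317 = -0.0120.
cos φ cos δ sin H_s = 0.9995 × 0.9728 × 1.0000 = 0.9723.
Q̄ = (1360/π) × (-0.0120 + 0.9723) = 432.90 × 0.9603 = 415.71 W/m².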